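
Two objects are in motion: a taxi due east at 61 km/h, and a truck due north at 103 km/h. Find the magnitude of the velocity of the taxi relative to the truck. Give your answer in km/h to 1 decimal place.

119.7 km/h

Taking east as x and north as y: taxi velocity = (61.000, 0.000) km/h; truck velocity = (0.000, 103.000) km/h.
Velocity of taxi relative to truck = (61.000, 0.000) − (0.000, 103.000) = (61.000, -103.000) km/h.
Magnitude = |(61.000, -103.000)| = 119.708 km/h.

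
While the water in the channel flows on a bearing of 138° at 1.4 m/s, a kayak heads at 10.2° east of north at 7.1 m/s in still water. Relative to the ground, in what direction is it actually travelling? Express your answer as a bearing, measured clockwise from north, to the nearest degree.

Taking east as x and north as y: velocity relative to the water = (1.257, 6.988) m/s; the water relative to ground = (0.937, -1.040) m/s.
Velocity relative to ground = (1.257, 6.988) + (0.937, -1.040) = (2.194, 5.947) m/s.
Bearing = atan2(2.19, 5.95) = 20.25° clockwise from north.

020°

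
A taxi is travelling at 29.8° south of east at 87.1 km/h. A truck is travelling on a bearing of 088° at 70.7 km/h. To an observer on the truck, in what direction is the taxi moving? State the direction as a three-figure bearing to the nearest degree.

Taking east as x and north as y: taxi velocity = (75.582, -43.286) km/h; truck velocity = (70.657, 2.467) km/h.
Velocity of taxi relative to truck = (75.582, -43.286) − (70.657, 2.467) = (4.925, -45.754) km/h.
Bearing = atan2(4.93, -45.75) = 173.86° clockwise from north.

174°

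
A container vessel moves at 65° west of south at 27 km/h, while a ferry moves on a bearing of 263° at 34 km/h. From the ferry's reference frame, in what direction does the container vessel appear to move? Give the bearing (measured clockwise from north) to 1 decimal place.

128.1°

Taking east as x and north as y: container vessel velocity = (-24.470, -11.411) km/h; ferry velocity = (-33.747, -4.144) km/h.
Velocity of container vessel relative to ferry = (-24.470, -11.411) − (-33.747, -4.144) = (9.276, -7.267) km/h.
Bearing = atan2(9.28, -7.27) = 128.08° clockwise from north.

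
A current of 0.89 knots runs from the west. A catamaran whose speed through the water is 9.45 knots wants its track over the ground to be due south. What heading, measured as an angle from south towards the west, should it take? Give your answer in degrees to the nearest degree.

The current pushes perpendicular to the desired track; the heading must have a component into the current equal to 0.89 knots: 9.45 sin θ = 0.89.
sin θ = 0.0942, so θ = 5.404°.

5°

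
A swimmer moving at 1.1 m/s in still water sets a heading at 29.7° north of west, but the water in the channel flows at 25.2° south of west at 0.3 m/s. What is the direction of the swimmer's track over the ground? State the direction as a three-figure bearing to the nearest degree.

Taking east as x and north as y: velocity relative to the water = (-0.955, 0.545) m/s; the water relative to ground = (-0.271, -0.128) m/s.
Velocity relative to ground = (-0.955, 0.545) + (-0.271, -0.128) = (-1.227, 0.417) m/s.
Bearing = atan2(-1.23, 0.42) = 288.78° clockwise from north.

289°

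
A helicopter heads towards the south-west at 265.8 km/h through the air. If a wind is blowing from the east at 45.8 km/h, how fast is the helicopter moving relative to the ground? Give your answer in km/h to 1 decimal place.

299.9 km/h

Taking east as x and north as y: velocity relative to the air = (-187.949, -187.949) km/h; the air relative to ground = (-45.800, 0.000) km/h.
Velocity relative to ground = (-187.949, -187.949) + (-45.800, 0.000) = (-233.749, -187.949) km/h.
Speed = |(-233.749, -187.949)| = 299.939 km/h.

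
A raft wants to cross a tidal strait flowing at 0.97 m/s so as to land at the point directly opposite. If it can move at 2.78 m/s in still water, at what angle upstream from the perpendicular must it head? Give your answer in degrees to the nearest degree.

20°

To cancel the current, the upstream component of the raft's velocity must equal the flow: 2.78 sin θ = 0.97.
sin θ = 0.97 / 2.78 = 0.3489.
θ = arcsin(0.3489) = 20.421°.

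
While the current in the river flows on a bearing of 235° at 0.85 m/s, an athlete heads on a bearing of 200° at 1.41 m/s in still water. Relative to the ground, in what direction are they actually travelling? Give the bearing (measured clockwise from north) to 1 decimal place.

Taking east as x and north as y: velocity relative to the water = (-0.482, -1.325) m/s; the water relative to ground = (-0.696, -0.488) m/s.
Velocity relative to ground = (-0.482, -1.325) + (-0.696, -0.488) = (-1.179, -1.813) m/s.
Bearing = atan2(-1.18, -1.81) = 213.03° clockwise from north.

213.0°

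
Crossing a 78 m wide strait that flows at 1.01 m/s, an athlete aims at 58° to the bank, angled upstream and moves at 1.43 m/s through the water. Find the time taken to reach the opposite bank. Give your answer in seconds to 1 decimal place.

64.3 s

The component of the athlete's velocity perpendicular to the bank is 1.43 × sin 58° = 1.213 m/s.
The flow acts along the bank and has no component across it.
Time = 78 / 1.213 = 64.319 s.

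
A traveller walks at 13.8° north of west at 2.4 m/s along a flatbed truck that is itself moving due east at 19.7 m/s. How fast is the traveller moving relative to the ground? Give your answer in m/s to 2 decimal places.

17.38 m/s

Taking east as x and north as y: flatbed truck velocity = (19.700, 0.000) m/s; traveller velocity relative to flatbed truck = (-2.331, 0.572) m/s.
Velocity relative to ground = (19.700, 0.000) + (-2.331, 0.572) = (17.369, 0.572) m/s.
Speed = |(17.369, 0.572)| = 17.379 m/s.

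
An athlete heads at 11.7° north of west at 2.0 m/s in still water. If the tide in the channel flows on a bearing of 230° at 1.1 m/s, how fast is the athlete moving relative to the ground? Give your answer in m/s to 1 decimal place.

Taking east as x and north as y: velocity relative to the water = (-1.958, 0.406) m/s; the water relative to ground = (-0.843, -0.707) m/s.
Velocity relative to ground = (-1.958, 0.406) + (-0.843, -0.707) = (-2.801, -0.301) m/s.
Speed = |(-2.801, -0.301)| = 2.817 m/s.

2.8 m/s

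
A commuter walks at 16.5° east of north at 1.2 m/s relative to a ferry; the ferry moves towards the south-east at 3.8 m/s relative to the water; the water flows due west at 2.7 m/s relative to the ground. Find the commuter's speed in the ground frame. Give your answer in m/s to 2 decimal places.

1.57 m/s

In east/north components (m/s): commuter relative to ferry = (0.341, 1.151); ferry relative to water = (2.687, -2.687); water relative to ground = (-2.700, 0.000).
Sum = (0.328, -1.536) m/s.
Speed = |(0.328, -1.536)| = 1.571 m/s.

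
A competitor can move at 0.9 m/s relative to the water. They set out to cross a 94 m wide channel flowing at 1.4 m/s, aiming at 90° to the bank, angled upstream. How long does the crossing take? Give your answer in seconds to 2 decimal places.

104.44 s

The component of the competitor's velocity perpendicular to the bank is 0.9 m/s.
The current is parallel to the bank, so it does not affect the crossing time.
Time = 94 / 0.900 = 104.444 s.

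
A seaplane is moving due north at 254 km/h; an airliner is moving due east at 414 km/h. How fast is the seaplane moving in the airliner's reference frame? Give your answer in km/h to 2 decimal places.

485.71 km/h

Taking east as x and north as y: seaplane velocity = (0.000, 254.000) km/h; airliner velocity = (414.000, 0.000) km/h.
Velocity of seaplane relative to airliner = (0.000, 254.000) − (414.000, 0.000) = (-414.000, 254.000) km/h.
Magnitude = |(-414.000, 254.000)| = 485.708 km/h.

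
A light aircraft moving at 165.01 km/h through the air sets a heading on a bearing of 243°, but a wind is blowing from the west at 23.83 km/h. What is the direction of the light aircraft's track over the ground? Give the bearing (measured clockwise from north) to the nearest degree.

Taking east as x and north as y: velocity relative to the air = (-147.025, -74.913) km/h; the air relative to ground = (23.830, 0.000) km/h.
Velocity relative to ground = (-147.025, -74.913) + (23.830, 0.000) = (-123.195, -74.913) km/h.
Bearing = atan2(-123.19, -74.91) = 238.70° clockwise from north.

239°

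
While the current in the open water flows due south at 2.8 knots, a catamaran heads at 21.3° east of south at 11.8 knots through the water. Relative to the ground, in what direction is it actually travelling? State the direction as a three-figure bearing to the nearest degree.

163°

Taking east as x and north as y: velocity relative to the water = (4.286, -10.994) knots; the water relative to ground = (0.000, -2.800) knots.
Velocity relative to ground = (4.286, -10.994) + (0.000, -2.800) = (4.286, -13.794) knots.
Bearing = atan2(4.29, -13.79) = 162.74° clockwise from north.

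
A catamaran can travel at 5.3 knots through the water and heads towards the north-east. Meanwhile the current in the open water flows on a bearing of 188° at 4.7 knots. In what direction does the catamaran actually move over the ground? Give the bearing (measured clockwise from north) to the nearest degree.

106°

Taking east as x and north as y: velocity relative to the water = (3.748, 3.748) knots; the water relative to ground = (-0.654, -4.654) knots.
Velocity relative to ground = (3.748, 3.748) + (-0.654, -4.654) = (3.094, -0.907) knots.
Bearing = atan2(3.09, -0.91) = 106.33° clockwise from north.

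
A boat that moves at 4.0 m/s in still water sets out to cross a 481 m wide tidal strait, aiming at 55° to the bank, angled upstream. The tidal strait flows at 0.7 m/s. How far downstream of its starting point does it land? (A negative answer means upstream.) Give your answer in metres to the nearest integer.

Perpendicular speed = 3.277 m/s; crossing time = 481 / 3.277 = 146.798 s.
Net downstream speed = -1.594 m/s.
Drift = -1.594 × 146.798 = -234.041 m (upstream).

-234 m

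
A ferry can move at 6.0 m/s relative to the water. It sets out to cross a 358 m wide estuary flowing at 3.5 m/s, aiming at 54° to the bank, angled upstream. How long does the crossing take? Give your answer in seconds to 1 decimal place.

The component of the ferry's velocity perpendicular to the bank is 6.0 × sin 54° = 4.854 m/s.
Only the cross-stream component determines the crossing time; the current contributes nothing perpendicular to the bank.
Time = 358 / 4.854 = 73.752 s.

73.8 s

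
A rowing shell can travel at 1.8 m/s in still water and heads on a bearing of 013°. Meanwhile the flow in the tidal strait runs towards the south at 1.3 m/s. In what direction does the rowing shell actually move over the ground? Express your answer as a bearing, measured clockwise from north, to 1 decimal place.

Taking east as x and north as y: velocity relative to the water = (0.405, 1.754) m/s; the water relative to ground = (0.000, -1.300) m/s.
Velocity relative to ground = (0.405, 1.754) + (0.000, -1.300) = (0.405, 0.454) m/s.
Bearing = atan2(0.40, 0.45) = 41.74° clockwise from north.

041.7°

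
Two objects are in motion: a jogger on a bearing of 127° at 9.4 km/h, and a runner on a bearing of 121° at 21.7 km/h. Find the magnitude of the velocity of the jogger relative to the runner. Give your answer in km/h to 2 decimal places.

Taking east as x and north as y: jogger velocity = (7.507, -5.657) km/h; runner velocity = (18.601, -11.176) km/h.
Velocity of jogger relative to runner = (7.507, -5.657) − (18.601, -11.176) = (-11.093, 5.519) km/h.
Magnitude = |(-11.093, 5.519)| = 12.391 km/h.

12.39 km/h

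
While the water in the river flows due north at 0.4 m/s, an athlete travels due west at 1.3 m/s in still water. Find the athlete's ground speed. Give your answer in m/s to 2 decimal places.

1.36 m/s

Taking east as x and north as y: velocity relative to the water = (-1.300, 0.000) m/s; the water relative to ground = (0.000, 0.400) m/s.
Velocity relative to ground = (-1.300, 0.000) + (0.000, 0.400) = (-1.300, 0.400) m/s.
Speed = |(-1.300, 0.400)| = 1.360 m/s.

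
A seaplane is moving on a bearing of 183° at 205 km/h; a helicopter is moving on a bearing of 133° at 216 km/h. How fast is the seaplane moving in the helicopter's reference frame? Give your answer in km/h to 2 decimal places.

178.20 km/h

Taking east as x and north as y: seaplane velocity = (-10.729, -204.719) km/h; helicopter velocity = (157.972, -147.312) km/h.
Velocity of seaplane relative to helicopter = (-10.729, -204.719) − (157.972, -147.312) = (-168.701, -57.407) km/h.
Magnitude = |(-168.701, -57.407)| = 178.201 km/h.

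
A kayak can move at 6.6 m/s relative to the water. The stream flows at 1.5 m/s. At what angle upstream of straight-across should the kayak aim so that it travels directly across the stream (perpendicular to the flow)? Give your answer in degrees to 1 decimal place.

13.1°

To cancel the current, the upstream component of the kayak's velocity must equal the flow: 6.6 sin θ = 1.5.
sin θ = 1.5 / 6.6 = 0.2273.
θ = arcsin(0.2273) = 13.137°.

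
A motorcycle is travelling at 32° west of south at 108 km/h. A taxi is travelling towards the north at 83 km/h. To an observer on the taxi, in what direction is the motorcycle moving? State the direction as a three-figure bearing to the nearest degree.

Taking east as x and north as y: motorcycle velocity = (-57.231, -91.589) km/h; taxi velocity = (0.000, 83.000) km/h.
Velocity of motorcycle relative to taxi = (-57.231, -91.589) − (0.000, 83.000) = (-57.231, -174.589) km/h.
Bearing = atan2(-57.23, -174.59) = 198.15° clockwise from north.

198°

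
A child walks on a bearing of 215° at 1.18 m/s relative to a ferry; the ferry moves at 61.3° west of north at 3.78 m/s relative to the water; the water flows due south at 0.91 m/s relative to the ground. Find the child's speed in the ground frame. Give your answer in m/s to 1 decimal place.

In east/north components (m/s): child relative to ferry = (-0.677, -0.967); ferry relative to water = (-3.316, 1.815); water relative to ground = (0.000, -0.910).
Sum = (-3.992, -0.061) m/s.
Speed = |(-3.992, -0.061)| = 3.993 m/s.

4.0 m/s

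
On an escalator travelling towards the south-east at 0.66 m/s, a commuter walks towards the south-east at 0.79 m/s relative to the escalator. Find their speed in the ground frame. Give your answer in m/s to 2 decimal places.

1.45 m/s

Taking east as x and north as y: escalator velocity = (0.467, -0.467) m/s; commuter velocity relative to escalator = (0.559, -0.559) m/s.
Velocity relative to ground = (0.467, -0.467) + (0.559, -0.559) = (1.025, -1.025) m/s.
Speed = |(1.025, -1.025)| = 1.450 m/s.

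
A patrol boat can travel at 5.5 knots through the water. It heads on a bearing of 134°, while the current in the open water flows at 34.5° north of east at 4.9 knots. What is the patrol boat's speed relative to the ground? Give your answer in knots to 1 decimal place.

Taking east as x and north as y: velocity relative to the water = (3.956, -3.821) knots; the water relative to ground = (4.038, 2.775) knots.
Velocity relative to ground = (3.956, -3.821) + (4.038, 2.775) = (7.995, -1.045) knots.
Speed = |(7.995, -1.045)| = 8.063 knots.

8.1 knots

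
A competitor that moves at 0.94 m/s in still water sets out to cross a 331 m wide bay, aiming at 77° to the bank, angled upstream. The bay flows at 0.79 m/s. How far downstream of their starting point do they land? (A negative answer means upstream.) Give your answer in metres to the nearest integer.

209 m

Perpendicular speed = 0.916 m/s; crossing time = 331 / 0.916 = 361.390 s.
Net downstream speed = 0.579 m/s.
Drift = 0.579 × 361.390 = 209.081 m (downstream).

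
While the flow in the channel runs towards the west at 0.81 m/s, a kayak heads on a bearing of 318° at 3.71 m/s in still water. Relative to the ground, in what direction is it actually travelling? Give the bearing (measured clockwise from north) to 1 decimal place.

Taking east as x and north as y: velocity relative to the water = (-2.482, 2.757) m/s; the water relative to ground = (-0.810, 0.000) m/s.
Velocity relative to ground = (-2.482, 2.757) + (-0.810, 0.000) = (-3.292, 2.757) m/s.
Bearing = atan2(-3.29, 2.76) = 309.94° clockwise from north.

309.9°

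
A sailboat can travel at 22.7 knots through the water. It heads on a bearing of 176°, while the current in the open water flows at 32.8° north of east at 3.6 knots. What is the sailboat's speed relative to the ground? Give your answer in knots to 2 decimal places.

Taking east as x and north as y: velocity relative to the water = (1.583, -22.645) knots; the water relative to ground = (3.026, 1.950) knots.
Velocity relative to ground = (1.583, -22.645) + (3.026, 1.950) = (4.610, -20.695) knots.
Speed = |(4.610, -20.695)| = 21.202 knots.

21.20 knots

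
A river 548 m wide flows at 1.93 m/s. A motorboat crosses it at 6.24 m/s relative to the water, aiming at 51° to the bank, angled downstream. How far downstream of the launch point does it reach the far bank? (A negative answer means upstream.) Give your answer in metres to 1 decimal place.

661.9 m

Perpendicular speed = 4.849 m/s; crossing time = 548 / 4.849 = 113.004 s.
Net downstream speed = 5.857 m/s.
Drift = 5.857 × 113.004 = 661.859 m (downstream).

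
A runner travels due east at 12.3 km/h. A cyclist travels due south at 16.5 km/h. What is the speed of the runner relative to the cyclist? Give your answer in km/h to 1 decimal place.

20.6 km/h

Taking east as x and north as y: runner velocity = (12.300, 0.000) km/h; cyclist velocity = (0.000, -16.500) km/h.
Velocity of runner relative to cyclist = (12.300, 0.000) − (0.000, -16.500) = (12.300, 16.500) km/h.
Magnitude = |(12.300, 16.500)| = 20.580 km/h.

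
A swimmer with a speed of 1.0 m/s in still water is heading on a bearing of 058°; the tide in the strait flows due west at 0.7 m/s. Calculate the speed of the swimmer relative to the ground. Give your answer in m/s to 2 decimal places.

Taking east as x and north as y: velocity relative to the water = (0.848, 0.530) m/s; the water relative to ground = (-0.700, 0.000) m/s.
Velocity relative to ground = (0.848, 0.530) + (-0.700, 0.000) = (0.148, 0.530) m/s.
Speed = |(0.148, 0.530)| = 0.550 m/s.

0.55 m/s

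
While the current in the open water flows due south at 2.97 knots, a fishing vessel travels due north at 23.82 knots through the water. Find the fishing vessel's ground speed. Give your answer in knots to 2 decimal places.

20.85 knots

Taking east as x and north as y: velocity relative to the water = (0.000, 23.820) knots; the water relative to ground = (0.000, -2.970) knots.
Velocity relative to ground = (0.000, 23.820) + (0.000, -2.970) = (0.000, 20.850) knots.
Speed = |(0.000, 20.850)| = 20.850 knots.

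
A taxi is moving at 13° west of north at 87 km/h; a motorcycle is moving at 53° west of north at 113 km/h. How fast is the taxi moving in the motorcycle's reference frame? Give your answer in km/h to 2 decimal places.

72.64 km/h

Taking east as x and north as y: taxi velocity = (-19.571, 84.770) km/h; motorcycle velocity = (-90.246, 68.005) km/h.
Velocity of taxi relative to motorcycle = (-19.571, 84.770) − (-90.246, 68.005) = (70.675, 16.765) km/h.
Magnitude = |(70.675, 16.765)| = 72.636 km/h.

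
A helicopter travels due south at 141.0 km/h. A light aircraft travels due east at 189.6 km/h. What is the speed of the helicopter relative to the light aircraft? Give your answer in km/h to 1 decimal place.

236.3 km/h

Taking east as x and north as y: helicopter velocity = (0.000, -141.000) km/h; light aircraft velocity = (189.600, 0.000) km/h.
Velocity of helicopter relative to light aircraft = (0.000, -141.000) − (189.600, 0.000) = (-189.600, -141.000) km/h.
Magnitude = |(-189.600, -141.000)| = 236.282 km/h.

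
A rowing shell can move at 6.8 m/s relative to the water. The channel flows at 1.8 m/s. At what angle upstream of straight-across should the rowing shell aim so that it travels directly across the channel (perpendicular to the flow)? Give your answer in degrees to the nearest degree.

To cancel the current, the upstream component of the rowing shell's velocity must equal the flow: 6.8 sin θ = 1.8.
sin θ = 1.8 / 6.8 = 0.2647.
θ = arcsin(0.2647) = 15.349°.

15°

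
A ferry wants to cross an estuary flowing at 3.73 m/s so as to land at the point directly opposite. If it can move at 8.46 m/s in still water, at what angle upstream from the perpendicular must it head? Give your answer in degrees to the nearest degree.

To cancel the current, the upstream component of the ferry's velocity must equal the flow: 8.46 sin θ = 3.73.
sin θ = 3.73 / 8.46 = 0.4409.
θ = arcsin(0.4409) = 26.161°.

26°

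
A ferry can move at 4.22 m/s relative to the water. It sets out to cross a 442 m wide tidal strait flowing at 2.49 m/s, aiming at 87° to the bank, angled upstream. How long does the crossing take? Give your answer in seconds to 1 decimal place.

104.9 s

The component of the ferry's velocity perpendicular to the bank is 4.22 × sin 87° = 4.214 m/s.
The current is parallel to the bank, so it does not affect the crossing time.
Time = 442 / 4.214 = 104.883 s.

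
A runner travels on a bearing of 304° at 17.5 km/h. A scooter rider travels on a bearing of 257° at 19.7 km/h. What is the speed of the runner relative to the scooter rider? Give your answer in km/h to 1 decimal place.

15.0 km/h

Taking east as x and north as y: runner velocity = (-14.508, 9.786) km/h; scooter rider velocity = (-19.195, -4.432) km/h.
Velocity of runner relative to scooter rider = (-14.508, 9.786) − (-19.195, -4.432) = (4.687, 14.217) km/h.
Magnitude = |(4.687, 14.217)| = 14.970 km/h.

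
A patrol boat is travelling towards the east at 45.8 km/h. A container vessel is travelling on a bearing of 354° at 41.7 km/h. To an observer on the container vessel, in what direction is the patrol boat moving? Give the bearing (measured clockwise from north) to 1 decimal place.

Taking east as x and north as y: patrol boat velocity = (45.800, 0.000) km/h; container vessel velocity = (-4.359, 41.472) km/h.
Velocity of patrol boat relative to container vessel = (45.800, 0.000) − (-4.359, 41.472) = (50.159, -41.472) km/h.
Bearing = atan2(50.16, -41.47) = 129.58° clockwise from north.

129.6°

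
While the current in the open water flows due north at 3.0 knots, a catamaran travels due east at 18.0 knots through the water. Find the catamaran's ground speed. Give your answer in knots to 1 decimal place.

Taking east as x and north as y: velocity relative to the water = (18.000, 0.000) knots; the water relative to ground = (0.000, 3.000) knots.
Velocity relative to ground = (18.000, 0.000) + (0.000, 3.000) = (18.000, 3.000) knots.
Speed = |(18.000, 3.000)| = 18.248 knots.

18.2 knots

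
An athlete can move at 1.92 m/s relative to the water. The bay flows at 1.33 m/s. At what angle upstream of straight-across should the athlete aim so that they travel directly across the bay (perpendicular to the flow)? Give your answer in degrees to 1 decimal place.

43.8°

To cancel the current, the upstream component of the athlete's velocity must equal the flow: 1.92 sin θ = 1.33.
sin θ = 1.33 / 1.92 = 0.6927.
θ = arcsin(0.6927) = 43.845°.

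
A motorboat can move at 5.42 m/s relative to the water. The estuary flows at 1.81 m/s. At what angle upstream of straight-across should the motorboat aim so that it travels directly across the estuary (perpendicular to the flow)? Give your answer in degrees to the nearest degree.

20°

To cancel the current, the upstream component of the motorboat's velocity must equal the flow: 5.42 sin θ = 1.81.
sin θ = 1.81 / 5.42 = 0.3339.
θ = arcsin(0.3339) = 19.509°.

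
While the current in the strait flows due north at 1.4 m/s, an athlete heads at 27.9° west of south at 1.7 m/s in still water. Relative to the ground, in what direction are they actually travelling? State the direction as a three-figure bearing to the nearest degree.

Taking east as x and north as y: velocity relative to the water = (-0.795, -1.502) m/s; the water relative to ground = (0.000, 1.400) m/s.
Velocity relative to ground = (-0.795, -1.502) + (0.000, 1.400) = (-0.795, -0.102) m/s.
Bearing = atan2(-0.80, -0.10) = 262.66° clockwise from north.

263°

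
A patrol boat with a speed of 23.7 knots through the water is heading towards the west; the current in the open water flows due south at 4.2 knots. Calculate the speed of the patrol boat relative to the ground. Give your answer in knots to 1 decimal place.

Taking east as x and north as y: velocity relative to the water = (-23.700, 0.000) knots; the water relative to ground = (0.000, -4.200) knots.
Velocity relative to ground = (-23.700, 0.000) + (0.000, -4.200) = (-23.700, -4.200) knots.
Speed = |(-23.700, -4.200)| = 24.069 knots.

24.1 knots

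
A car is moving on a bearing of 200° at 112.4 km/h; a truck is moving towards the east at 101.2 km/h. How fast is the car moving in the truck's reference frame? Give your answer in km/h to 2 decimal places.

175.09 km/h

Taking east as x and north as y: car velocity = (-38.443, -105.621) km/h; truck velocity = (101.200, 0.000) km/h.
Velocity of car relative to truck = (-38.443, -105.621) − (101.200, 0.000) = (-139.643, -105.621) km/h.
Magnitude = |(-139.643, -105.621)| = 175.089 km/h.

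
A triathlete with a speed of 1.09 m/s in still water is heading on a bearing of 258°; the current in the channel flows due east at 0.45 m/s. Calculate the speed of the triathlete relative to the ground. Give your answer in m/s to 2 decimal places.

0.66 m/s

Taking east as x and north as y: velocity relative to the water = (-1.066, -0.227) m/s; the water relative to ground = (0.450, 0.000) m/s.
Velocity relative to ground = (-1.066, -0.227) + (0.450, 0.000) = (-0.616, -0.227) m/s.
Speed = |(-0.616, -0.227)| = 0.657 m/s.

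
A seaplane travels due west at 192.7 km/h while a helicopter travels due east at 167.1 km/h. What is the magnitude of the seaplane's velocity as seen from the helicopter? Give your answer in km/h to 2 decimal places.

359.80 km/h

Taking east as x and north as y: seaplane velocity = (-192.700, 0.000) km/h; helicopter velocity = (167.100, 0.000) km/h.
Velocity of seaplane relative to helicopter = (-192.700, 0.000) − (167.100, 0.000) = (-359.800, 0.000) km/h.
Magnitude = |(-359.800, 0.000)| = 359.800 km/h.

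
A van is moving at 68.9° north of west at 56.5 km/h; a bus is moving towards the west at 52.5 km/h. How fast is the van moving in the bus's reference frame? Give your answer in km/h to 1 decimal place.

Taking east as x and north as y: van velocity = (-20.340, 52.712) km/h; bus velocity = (-52.500, 0.000) km/h.
Velocity of van relative to bus = (-20.340, 52.712) − (-52.500, 0.000) = (32.160, 52.712) km/h.
Magnitude = |(32.160, 52.712)| = 61.748 km/h.

61.7 km/h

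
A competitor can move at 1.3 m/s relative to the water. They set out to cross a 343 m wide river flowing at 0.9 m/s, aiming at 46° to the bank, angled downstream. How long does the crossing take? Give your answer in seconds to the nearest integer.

367 s

The component of the competitor's velocity perpendicular to the bank is 1.3 × sin 46° = 0.935 m/s.
The flow acts along the bank and has no component across it.
Time = 343 / 0.935 = 366.789 s.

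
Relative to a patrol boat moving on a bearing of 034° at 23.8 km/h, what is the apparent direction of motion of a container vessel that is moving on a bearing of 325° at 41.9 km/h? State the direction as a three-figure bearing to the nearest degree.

291°

Taking east as x and north as y: container vessel velocity = (-24.033, 34.322) km/h; patrol boat velocity = (13.309, 19.731) km/h.
Velocity of container vessel relative to patrol boat = (-24.033, 34.322) − (13.309, 19.731) = (-37.342, 14.591) km/h.
Bearing = atan2(-37.34, 14.59) = 291.34° clockwise from north.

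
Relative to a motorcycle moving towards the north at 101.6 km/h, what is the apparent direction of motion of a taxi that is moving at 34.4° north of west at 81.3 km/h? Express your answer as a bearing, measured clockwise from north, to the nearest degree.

Taking east as x and north as y: taxi velocity = (-67.082, 45.932) km/h; motorcycle velocity = (0.000, 101.600) km/h.
Velocity of taxi relative to motorcycle = (-67.082, 45.932) − (0.000, 101.600) = (-67.082, -55.668) km/h.
Bearing = atan2(-67.08, -55.67) = 230.31° clockwise from north.

230°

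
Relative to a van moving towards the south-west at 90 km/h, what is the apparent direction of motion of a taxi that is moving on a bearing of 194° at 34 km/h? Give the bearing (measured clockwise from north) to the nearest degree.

061°

Taking east as x and north as y: taxi velocity = (-8.225, -32.990) km/h; van velocity = (-63.640, -63.640) km/h.
Velocity of taxi relative to van = (-8.225, -32.990) − (-63.640, -63.640) = (55.414, 30.650) km/h.
Bearing = atan2(55.41, 30.65) = 61.05° clockwise from north.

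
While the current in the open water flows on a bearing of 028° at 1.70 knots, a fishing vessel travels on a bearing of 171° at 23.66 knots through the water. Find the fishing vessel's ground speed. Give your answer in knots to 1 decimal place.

Taking east as x and north as y: velocity relative to the water = (3.701, -23.369) knots; the water relative to ground = (0.798, 1.501) knots.
Velocity relative to ground = (3.701, -23.369) + (0.798, 1.501) = (4.499, -21.868) knots.
Speed = |(4.499, -21.868)| = 22.326 knots.

22.3 knots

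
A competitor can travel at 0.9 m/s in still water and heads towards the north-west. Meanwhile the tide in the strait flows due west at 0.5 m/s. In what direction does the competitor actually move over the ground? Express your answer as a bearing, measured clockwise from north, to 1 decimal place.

Taking east as x and north as y: velocity relative to the water = (-0.636, 0.636) m/s; the water relative to ground = (-0.500, 0.000) m/s.
Velocity relative to ground = (-0.636, 0.636) + (-0.500, 0.000) = (-1.136, 0.636) m/s.
Bearing = atan2(-1.14, 0.64) = 299.25° clockwise from north.

299.2°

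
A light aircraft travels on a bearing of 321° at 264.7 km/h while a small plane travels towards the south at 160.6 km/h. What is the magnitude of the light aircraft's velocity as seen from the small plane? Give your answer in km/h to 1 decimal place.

Taking east as x and north as y: light aircraft velocity = (-166.581, 205.711) km/h; small plane velocity = (0.000, -160.600) km/h.
Velocity of light aircraft relative to small plane = (-166.581, 205.711) − (0.000, -160.600) = (-166.581, 366.311) km/h.
Magnitude = |(-166.581, 366.311)| = 402.409 km/h.

402.4 km/h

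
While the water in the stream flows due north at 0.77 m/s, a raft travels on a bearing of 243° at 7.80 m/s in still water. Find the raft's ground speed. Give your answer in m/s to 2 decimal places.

7.48 m/s

Taking east as x and north as y: velocity relative to the water = (-6.950, -3.541) m/s; the water relative to ground = (0.000, 0.770) m/s.
Velocity relative to ground = (-6.950, -3.541) + (0.000, 0.770) = (-6.950, -2.771) m/s.
Speed = |(-6.950, -2.771)| = 7.482 m/s.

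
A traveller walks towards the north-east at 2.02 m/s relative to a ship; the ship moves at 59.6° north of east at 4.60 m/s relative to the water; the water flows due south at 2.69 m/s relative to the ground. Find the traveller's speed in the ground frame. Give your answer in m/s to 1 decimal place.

4.6 m/s

In east/north components (m/s): traveller relative to ship = (1.428, 1.428); ship relative to water = (2.328, 3.968); water relative to ground = (0.000, -2.690).
Sum = (3.756, 2.706) m/s.
Speed = |(3.756, 2.706)| = 4.629 m/s.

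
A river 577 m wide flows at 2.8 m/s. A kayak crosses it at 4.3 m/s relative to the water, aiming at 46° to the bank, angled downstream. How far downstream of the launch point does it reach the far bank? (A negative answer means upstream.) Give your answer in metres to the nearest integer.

Perpendicular speed = 3.093 m/s; crossing time = 577 / 3.093 = 186.541 s.
Net downstream speed = 5.787 m/s.
Drift = 5.787 × 186.541 = 1079.516 m (downstream).

1080 m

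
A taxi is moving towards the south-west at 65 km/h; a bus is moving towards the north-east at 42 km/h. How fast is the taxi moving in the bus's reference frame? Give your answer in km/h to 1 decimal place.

107.0 km/h

Taking east as x and north as y: taxi velocity = (-45.962, -45.962) km/h; bus velocity = (29.698, 29.698) km/h.
Velocity of taxi relative to bus = (-45.962, -45.962) − (29.698, 29.698) = (-75.660, -75.660) km/h.
Magnitude = |(-75.660, -75.660)| = 107.000 km/h.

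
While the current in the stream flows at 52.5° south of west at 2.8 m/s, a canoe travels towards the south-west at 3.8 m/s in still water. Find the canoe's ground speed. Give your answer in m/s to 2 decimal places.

6.59 m/s

Taking east as x and north as y: velocity relative to the water = (-2.687, -2.687) m/s; the water relative to ground = (-1.705, -2.221) m/s.
Velocity relative to ground = (-2.687, -2.687) + (-1.705, -2.221) = (-4.392, -4.908) m/s.
Speed = |(-4.392, -4.908)| = 6.586 m/s.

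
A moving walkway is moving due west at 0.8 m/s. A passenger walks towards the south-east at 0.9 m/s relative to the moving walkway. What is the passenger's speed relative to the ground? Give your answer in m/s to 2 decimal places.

Taking east as x and north as y: moving walkway velocity = (-0.800, 0.000) m/s; passenger velocity relative to moving walkway = (0.636, -0.636) m/s.
Velocity relative to ground = (-0.800, 0.000) + (0.636, -0.636) = (-0.164, -0.636) m/s.
Speed = |(-0.164, -0.636)| = 0.657 m/s.

0.66 m/s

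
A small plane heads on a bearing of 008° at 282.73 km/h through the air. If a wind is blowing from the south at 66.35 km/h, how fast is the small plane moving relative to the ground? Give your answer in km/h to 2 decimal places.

Taking east as x and north as y: velocity relative to the air = (39.348, 279.978) km/h; the air relative to ground = (0.000, 66.350) km/h.
Velocity relative to ground = (39.348, 279.978) + (0.000, 66.350) = (39.348, 346.328) km/h.
Speed = |(39.348, 346.328)| = 348.557 km/h.

348.56 km/h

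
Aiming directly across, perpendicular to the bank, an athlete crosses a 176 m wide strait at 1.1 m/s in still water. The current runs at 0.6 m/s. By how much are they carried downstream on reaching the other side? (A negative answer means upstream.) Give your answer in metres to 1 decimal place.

Perpendicular speed = 1.100 m/s; crossing time = 176 / 1.100 = 160.000 s.
Net downstream speed = 0.600 m/s.
Drift = 0.600 × 160.000 = 96.000 m (downstream).

96.0 m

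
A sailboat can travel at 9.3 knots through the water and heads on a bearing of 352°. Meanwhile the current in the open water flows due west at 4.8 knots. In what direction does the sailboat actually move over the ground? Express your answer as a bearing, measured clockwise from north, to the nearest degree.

327°

Taking east as x and north as y: velocity relative to the water = (-1.294, 9.209) knots; the water relative to ground = (-4.800, 0.000) knots.
Velocity relative to ground = (-1.294, 9.209) + (-4.800, 0.000) = (-6.094, 9.209) knots.
Bearing = atan2(-6.09, 9.21) = 326.51° clockwise from north.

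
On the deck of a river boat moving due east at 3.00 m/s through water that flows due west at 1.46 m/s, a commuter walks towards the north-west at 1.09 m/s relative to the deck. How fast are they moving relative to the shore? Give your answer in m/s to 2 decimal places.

In east/north components (m/s): commuter relative to river boat = (-0.771, 0.771); river boat relative to water = (3.000, 0.000); water relative to ground = (-1.460, 0.000).
Sum = (0.769, 0.771) m/s.
Speed = |(0.769, 0.771)| = 1.089 m/s.

1.09 m/s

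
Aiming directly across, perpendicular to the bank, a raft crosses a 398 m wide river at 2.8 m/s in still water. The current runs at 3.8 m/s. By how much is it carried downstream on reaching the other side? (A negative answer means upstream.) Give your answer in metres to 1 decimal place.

540.1 m

Perpendicular speed = 2.800 m/s; crossing time = 398 / 2.800 = 142.143 s.
Net downstream speed = 3.800 m/s.
Drift = 3.800 × 142.143 = 540.143 m (downstream).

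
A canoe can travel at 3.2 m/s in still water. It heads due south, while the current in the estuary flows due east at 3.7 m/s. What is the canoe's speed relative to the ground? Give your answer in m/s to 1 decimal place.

4.9 m/s

Taking east as x and north as y: velocity relative to the water = (0.000, -3.200) m/s; the water relative to ground = (3.700, 0.000) m/s.
Velocity relative to ground = (0.000, -3.200) + (3.700, 0.000) = (3.700, -3.200) m/s.
Speed = |(3.700, -3.200)| = 4.892 m/s.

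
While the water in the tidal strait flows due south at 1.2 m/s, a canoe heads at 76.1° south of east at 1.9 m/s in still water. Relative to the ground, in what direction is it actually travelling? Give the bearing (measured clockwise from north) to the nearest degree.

Taking east as x and north as y: velocity relative to the water = (0.456, -1.844) m/s; the water relative to ground = (0.000, -1.200) m/s.
Velocity relative to ground = (0.456, -1.844) + (0.000, -1.200) = (0.456, -3.044) m/s.
Bearing = atan2(0.46, -3.04) = 171.47° clockwise from north.

171°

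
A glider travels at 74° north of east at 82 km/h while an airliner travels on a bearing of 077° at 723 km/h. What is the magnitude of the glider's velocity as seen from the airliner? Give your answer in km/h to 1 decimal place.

Taking east as x and north as y: glider velocity = (22.602, 78.823) km/h; airliner velocity = (704.470, 162.640) km/h.
Velocity of glider relative to airliner = (22.602, 78.823) − (704.470, 162.640) = (-681.867, -83.816) km/h.
Magnitude = |(-681.867, -83.816)| = 686.999 km/h.

687.0 km/h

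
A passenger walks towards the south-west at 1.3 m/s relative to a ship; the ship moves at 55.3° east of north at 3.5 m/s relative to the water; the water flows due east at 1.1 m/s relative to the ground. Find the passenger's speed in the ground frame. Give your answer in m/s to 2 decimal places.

3.24 m/s

In east/north components (m/s): passenger relative to ship = (-0.919, -0.919); ship relative to water = (2.878, 1.992); water relative to ground = (1.100, 0.000).
Sum = (3.058, 1.073) m/s.
Speed = |(3.058, 1.073)| = 3.241 m/s.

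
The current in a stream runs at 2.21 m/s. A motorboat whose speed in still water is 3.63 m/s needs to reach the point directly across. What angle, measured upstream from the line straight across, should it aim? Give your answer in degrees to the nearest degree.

To cancel the current, the upstream component of the motorboat's velocity must equal the flow: 3.63 sin θ = 2.21.
sin θ = 2.21 / 3.63 = 0.6088.
θ = arcsin(0.6088) = 37.504°.

38°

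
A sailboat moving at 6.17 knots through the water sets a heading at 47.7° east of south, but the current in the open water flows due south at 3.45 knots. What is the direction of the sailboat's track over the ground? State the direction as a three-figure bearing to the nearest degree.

149°

Taking east as x and north as y: velocity relative to the water = (4.564, -4.152) knots; the water relative to ground = (0.000, -3.450) knots.
Velocity relative to ground = (4.564, -4.152) + (0.000, -3.450) = (4.564, -7.602) knots.
Bearing = atan2(4.56, -7.60) = 149.02° clockwise from north.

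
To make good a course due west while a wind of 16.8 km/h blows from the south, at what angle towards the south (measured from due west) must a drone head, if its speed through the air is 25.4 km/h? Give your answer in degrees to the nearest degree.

The wind pushes perpendicular to the desired track; the heading must have a component into the wind equal to 16.8 km/h: 25.4 sin θ = 16.8.
sin θ = 0.6614, so θ = 41.408°.

41°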